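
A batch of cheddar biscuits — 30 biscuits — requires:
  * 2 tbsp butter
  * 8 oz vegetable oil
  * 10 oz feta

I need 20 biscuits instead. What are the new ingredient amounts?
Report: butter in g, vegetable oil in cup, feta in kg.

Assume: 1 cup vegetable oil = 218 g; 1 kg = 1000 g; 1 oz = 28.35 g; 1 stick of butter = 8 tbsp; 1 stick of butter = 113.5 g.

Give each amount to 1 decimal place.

Scaling factor: 20/30 = 2/3.
butter: 2 tbsp × 2/3 ÷ 8 tbsp/stick × 113.5 g/stick ≈ 18.9 g
vegetable oil: 8 oz × 2/3 × 28.35 g/oz ÷ 218 g/cup ≈ 0.7 cup
feta: 10 oz × 2/3 × 28.35 g/oz ÷ 1000 g/kg ≈ 0.2 kg

butter: 18.9 g; vegetable oil: 0.7 cup; feta: 0.2 kg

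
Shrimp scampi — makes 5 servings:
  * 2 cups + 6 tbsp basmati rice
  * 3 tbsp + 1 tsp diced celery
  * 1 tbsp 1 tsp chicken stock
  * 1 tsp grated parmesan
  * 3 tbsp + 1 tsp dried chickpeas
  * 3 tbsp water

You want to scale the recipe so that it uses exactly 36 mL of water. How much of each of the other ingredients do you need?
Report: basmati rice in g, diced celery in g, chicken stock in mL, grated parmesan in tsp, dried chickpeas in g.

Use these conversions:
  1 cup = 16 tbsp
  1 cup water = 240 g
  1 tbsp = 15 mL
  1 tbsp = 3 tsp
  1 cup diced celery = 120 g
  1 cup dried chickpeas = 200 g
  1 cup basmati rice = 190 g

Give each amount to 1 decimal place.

basmati rice: 361.0 g; diced celery: 20.0 g; chicken stock: 16.0 mL; grated parmesan: 0.8 tsp; dried chickpeas: 33.3 g

The original recipe has 45 mL of water, so the scaling factor is 36 ÷ 45 = 4/5 = 0.8.
basmati rice: (2 cup + 6 tbsp = 2.375 cup) × 4/5 × 190 g/cup = 361.0 g
diced celery: (3 tbsp + 1 tsp = 10/3 tbsp) × 4/5 ÷ 16 tbsp/cup × 120 g/cup = 20.0 g
chicken stock: (1 tbsp + 1 tsp = 4/3 tbsp) × 4/5 × 15 mL/tbsp = 16.0 mL
grated parmesan: 1 tsp × 4/5 = 0.8 tsp
dried chickpeas: (3 tbsp + 1 tsp = 10/3 tbsp) × 4/5 ÷ 16 tbsp/cup × 200 g/cup ≈ 33.3 g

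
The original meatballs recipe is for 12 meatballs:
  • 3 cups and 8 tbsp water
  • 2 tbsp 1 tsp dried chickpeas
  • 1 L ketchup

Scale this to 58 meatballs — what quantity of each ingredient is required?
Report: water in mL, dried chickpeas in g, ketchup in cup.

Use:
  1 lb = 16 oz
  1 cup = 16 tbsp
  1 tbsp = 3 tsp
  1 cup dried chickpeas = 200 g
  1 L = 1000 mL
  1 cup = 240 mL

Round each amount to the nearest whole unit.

water: 4060 mL; dried chickpeas: 141 g; ketchup: 20 cup

Scaling factor: 58/12 = 29/6.
water: (3 cup + 8 tbsp = 3.5 cup) × 29/6 × 240 mL/cup = 4060 mL
dried chickpeas: (2 tbsp + 1 tsp = 7/3 tbsp) × 29/6 ÷ 16 tbsp/cup × 200 g/cup ≈ 141 g
ketchup: 1 L × 29/6 × 1000 mL/L ÷ 240 mL/cup ≈ 20 cup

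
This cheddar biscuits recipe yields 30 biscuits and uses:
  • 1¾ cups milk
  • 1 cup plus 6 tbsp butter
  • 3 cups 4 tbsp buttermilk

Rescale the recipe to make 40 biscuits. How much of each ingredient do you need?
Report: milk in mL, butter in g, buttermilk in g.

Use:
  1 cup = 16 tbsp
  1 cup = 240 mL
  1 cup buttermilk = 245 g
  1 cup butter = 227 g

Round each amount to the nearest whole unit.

Scaling factor: 40/30 = 4/3.
milk: 1.75 cup × 4/3 × 240 mL/cup = 560 mL
butter: (1 cup + 6 tbsp = 1.375 cup) × 4/3 × 227 g/cup ≈ 416 g
buttermilk: (3 cup + 4 tbsp = 3.25 cup) × 4/3 × 245 g/cup ≈ 1062 g

milk: 560 mL; butter: 416 g; buttermilk: 1062 g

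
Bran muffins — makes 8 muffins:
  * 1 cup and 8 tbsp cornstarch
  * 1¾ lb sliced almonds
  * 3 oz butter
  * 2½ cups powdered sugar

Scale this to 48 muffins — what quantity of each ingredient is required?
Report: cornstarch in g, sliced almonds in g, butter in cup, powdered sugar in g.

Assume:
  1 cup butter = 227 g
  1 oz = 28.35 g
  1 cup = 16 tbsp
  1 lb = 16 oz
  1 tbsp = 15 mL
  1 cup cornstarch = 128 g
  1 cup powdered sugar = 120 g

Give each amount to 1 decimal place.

cornstarch: 1152.0 g; sliced almonds: 4762.8 g; butter: 2.2 cup; powdered sugar: 1800.0 g

Scaling factor: 48/8 = 6.
cornstarch: (1 cup + 8 tbsp = 1.5 cup) × 6 × 128 g/cup = 1152.0 g
sliced almonds: 1.75 lb × 6 × 16 oz/lb × 28.35 g/oz = 4762.8 g
butter: 3 oz × 6 × 28.35 g/oz ÷ 227 g/cup ≈ 2.2 cup
powdered sugar: 2.5 cup × 6 × 120 g/cup = 1800.0 g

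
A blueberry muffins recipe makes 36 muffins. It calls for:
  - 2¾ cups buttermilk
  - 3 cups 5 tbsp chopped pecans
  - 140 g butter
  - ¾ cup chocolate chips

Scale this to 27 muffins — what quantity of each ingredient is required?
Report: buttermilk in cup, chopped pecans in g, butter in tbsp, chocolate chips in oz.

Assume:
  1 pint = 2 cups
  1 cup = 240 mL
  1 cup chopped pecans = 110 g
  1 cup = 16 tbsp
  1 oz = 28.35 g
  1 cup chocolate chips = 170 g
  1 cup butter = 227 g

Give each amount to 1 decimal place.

buttermilk: 2.1 cup; chopped pecans: 273.3 g; butter: 7.4 tbsp; chocolate chips: 3.4 oz

Scaling factor: 27/36 = 3/4 = 0.75.
buttermilk: 2.75 cup × 3/4 ≈ 2.1 cup
chopped pecans: (3 cup + 5 tbsp = 3.3125 cup) × 3/4 × 110 g/cup ≈ 273.3 g
butter: 140 g × 3/4 ÷ 227 g/cup × 16 tbsp/cup ≈ 7.4 tbsp
chocolate chips: 0.75 cup × 3/4 × 170 g/cup ÷ 28.35 g/oz ≈ 3.4 oz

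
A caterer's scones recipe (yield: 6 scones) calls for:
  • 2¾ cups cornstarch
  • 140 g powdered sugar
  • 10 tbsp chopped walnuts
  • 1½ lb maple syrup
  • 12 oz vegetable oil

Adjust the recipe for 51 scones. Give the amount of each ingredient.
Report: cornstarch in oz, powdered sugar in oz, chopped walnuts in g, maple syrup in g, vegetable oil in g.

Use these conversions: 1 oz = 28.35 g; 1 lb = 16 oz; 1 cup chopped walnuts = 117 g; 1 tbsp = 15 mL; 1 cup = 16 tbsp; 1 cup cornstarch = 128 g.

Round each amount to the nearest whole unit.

Scaling factor: 51/6 = 17/2 = 8.5.
cornstarch: 2.75 cup × 17/2 × 128 g/cup ÷ 28.35 g/oz ≈ 106 oz
powdered sugar: 140 g × 17/2 ÷ 28.35 g/oz ≈ 42 oz
chopped walnuts: 10 tbsp × 17/2 ÷ 16 tbsp/cup × 117 g/cup ≈ 622 g
maple syrup: 1.5 lb × 17/2 × 16 oz/lb × 28.35 g/oz ≈ 5783 g
vegetable oil: 12 oz × 17/2 × 28.35 g/oz ≈ 2892 g

cornstarch: 106 oz; powdered sugar: 42 oz; chopped walnuts: 622 g; maple syrup: 5783 g; vegetable oil: 2892 g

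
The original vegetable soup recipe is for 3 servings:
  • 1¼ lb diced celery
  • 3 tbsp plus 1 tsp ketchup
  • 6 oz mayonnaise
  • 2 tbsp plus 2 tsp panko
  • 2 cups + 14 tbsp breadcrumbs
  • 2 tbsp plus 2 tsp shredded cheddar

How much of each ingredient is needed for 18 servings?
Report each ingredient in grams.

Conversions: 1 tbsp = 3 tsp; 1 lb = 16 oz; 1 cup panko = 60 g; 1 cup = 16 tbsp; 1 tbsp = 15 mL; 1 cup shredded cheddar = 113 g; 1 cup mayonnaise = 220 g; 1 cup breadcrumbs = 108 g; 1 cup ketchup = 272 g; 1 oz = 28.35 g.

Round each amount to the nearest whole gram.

diced celery: 3402 g; ketchup: 340 g; mayonnaise: 1021 g; panko: 60 g; breadcrumbs: 1863 g; shredded cheddar: 113 g

Scaling factor: 18/3 = 6.
diced celery: 1.25 lb × 6 × 16 oz/lb × 28.35 g/oz = 3402 g
ketchup: (3 tbsp + 1 tsp = 10/3 tbsp) × 6 ÷ 16 tbsp/cup × 272 g/cup = 340 g
mayonnaise: 6 oz × 6 × 28.35 g/oz ≈ 1021 g
panko: (2 tbsp + 2 tsp = 8/3 tbsp) × 6 ÷ 16 tbsp/cup × 60 g/cup = 60 g
breadcrumbs: (2 cup + 14 tbsp = 2.875 cup) × 6 × 108 g/cup = 1863 g
shredded cheddar: (2 tbsp + 2 tsp = 8/3 tbsp) × 6 ÷ 16 tbsp/cup × 113 g/cup = 113 g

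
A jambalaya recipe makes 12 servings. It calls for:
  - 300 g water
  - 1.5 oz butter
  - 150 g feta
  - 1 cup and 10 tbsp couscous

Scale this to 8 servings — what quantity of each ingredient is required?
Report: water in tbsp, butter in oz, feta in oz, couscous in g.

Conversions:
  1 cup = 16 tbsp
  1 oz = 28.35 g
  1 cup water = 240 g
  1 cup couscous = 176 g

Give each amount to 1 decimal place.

water: 13.3 tbsp; butter: 1.0 oz; feta: 3.5 oz; couscous: 190.7 g

Scaling factor: 8/12 = 2/3.
water: 300 g × 2/3 ÷ 240 g/cup × 16 tbsp/cup ≈ 13.3 tbsp
butter: 1.5 oz × 2/3 = 1.0 oz
feta: 150 g × 2/3 ÷ 28.35 g/oz ≈ 3.5 oz
couscous: (1 cup + 10 tbsp = 1.625 cup) × 2/3 × 176 g/cup ≈ 190.7 g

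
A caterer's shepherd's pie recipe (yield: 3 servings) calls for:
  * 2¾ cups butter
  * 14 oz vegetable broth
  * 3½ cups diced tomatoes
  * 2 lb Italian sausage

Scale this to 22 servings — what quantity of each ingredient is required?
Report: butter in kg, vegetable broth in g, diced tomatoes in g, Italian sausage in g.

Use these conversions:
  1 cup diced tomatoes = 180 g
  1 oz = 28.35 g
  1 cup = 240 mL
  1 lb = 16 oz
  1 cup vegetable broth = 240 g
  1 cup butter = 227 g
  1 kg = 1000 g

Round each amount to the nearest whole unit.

butter: 5 kg; vegetable broth: 2911 g; diced tomatoes: 4620 g; Italian sausage: 6653 g

Scaling factor: 22/3.
butter: 2.75 cup × 22/3 × 227 g/cup ÷ 1000 g/kg ≈ 5 kg
vegetable broth: 14 oz × 22/3 × 28.35 g/oz ≈ 2911 g
diced tomatoes: 3.5 cup × 22/3 × 180 g/cup = 4620 g
Italian sausage: 2 lb × 22/3 × 16 oz/lb × 28.35 g/oz ≈ 6653 g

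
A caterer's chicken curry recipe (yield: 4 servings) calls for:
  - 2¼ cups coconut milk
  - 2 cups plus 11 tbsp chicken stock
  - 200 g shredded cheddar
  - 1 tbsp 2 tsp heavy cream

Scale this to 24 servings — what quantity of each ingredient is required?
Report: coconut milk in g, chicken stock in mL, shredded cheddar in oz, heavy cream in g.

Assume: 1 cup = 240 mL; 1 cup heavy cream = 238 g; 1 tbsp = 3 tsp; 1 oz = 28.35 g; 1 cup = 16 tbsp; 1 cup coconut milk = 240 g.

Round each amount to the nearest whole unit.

coconut milk: 3240 g; chicken stock: 3870 mL; shredded cheddar: 42 oz; heavy cream: 149 g

Scaling factor: 24/4 = 6.
coconut milk: 2.25 cup × 6 × 240 g/cup = 3240 g
chicken stock: (2 cup + 11 tbsp = 2.6875 cup) × 6 × 240 mL/cup = 3870 mL
shredded cheddar: 200 g × 6 ÷ 28.35 g/oz ≈ 42 oz
heavy cream: (1 tbsp + 2 tsp = 5/3 tbsp) × 6 ÷ 16 tbsp/cup × 238 g/cup ≈ 149 g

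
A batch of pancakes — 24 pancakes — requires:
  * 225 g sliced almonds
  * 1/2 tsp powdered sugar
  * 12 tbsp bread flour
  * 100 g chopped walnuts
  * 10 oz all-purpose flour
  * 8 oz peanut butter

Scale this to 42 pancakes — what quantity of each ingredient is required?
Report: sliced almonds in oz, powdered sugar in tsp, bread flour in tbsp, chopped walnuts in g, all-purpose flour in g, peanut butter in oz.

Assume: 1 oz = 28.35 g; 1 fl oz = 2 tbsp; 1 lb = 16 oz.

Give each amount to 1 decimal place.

Scaling factor: 42/24 = 7/4 = 1.75.
sliced almonds: 225 g × 7/4 ÷ 28.35 g/oz ≈ 13.9 oz
powdered sugar: 0.5 tsp × 7/4 ≈ 0.9 tsp
bread flour: 12 tbsp × 7/4 = 21.0 tbsp
chopped walnuts: 100 g × 7/4 = 175.0 g
all-purpose flour: 10 oz × 7/4 × 28.35 g/oz ≈ 496.1 g
peanut butter: 8 oz × 7/4 = 14.0 oz

sliced almonds: 13.9 oz; powdered sugar: 0.9 tsp; bread flour: 21.0 tbsp; chopped walnuts: 175.0 g; all-purpose flour: 496.1 g; peanut butter: 14.0 oz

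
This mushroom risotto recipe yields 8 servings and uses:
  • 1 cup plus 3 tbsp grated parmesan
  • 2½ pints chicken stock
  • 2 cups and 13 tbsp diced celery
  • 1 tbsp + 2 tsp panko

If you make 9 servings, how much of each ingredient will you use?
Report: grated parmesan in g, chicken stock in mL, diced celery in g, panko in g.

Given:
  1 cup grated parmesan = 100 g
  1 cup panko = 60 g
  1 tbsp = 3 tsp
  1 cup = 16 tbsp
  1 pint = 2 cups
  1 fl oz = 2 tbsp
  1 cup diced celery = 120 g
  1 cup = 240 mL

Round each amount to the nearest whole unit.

Scaling factor: 9/8 = 1.125.
grated parmesan: (1 cup + 3 tbsp = 1.1875 cup) × 9/8 × 100 g/cup ≈ 134 g
chicken stock: 2.5 pint × 9/8 × 2 cup/pint × 240 mL/cup = 1350 mL
diced celery: (2 cup + 13 tbsp = 2.8125 cup) × 9/8 × 120 g/cup ≈ 380 g
panko: (1 tbsp + 2 tsp = 5/3 tbsp) × 9/8 ÷ 16 tbsp/cup × 60 g/cup ≈ 7 g

grated parmesan: 134 g; chicken stock: 1350 mL; diced celery: 380 g; panko: 7 g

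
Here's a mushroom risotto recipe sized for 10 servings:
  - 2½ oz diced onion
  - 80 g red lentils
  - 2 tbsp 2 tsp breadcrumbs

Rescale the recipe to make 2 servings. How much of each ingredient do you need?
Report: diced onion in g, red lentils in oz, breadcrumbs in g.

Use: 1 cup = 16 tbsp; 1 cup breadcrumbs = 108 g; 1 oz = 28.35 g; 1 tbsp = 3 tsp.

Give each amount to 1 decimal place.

Scaling factor: 2/10 = 1/5 = 0.2.
diced onion: 2.5 oz × 1/5 × 28.35 g/oz ≈ 14.2 g
red lentils: 80 g × 1/5 ÷ 28.35 g/oz ≈ 0.6 oz
breadcrumbs: (2 tbsp + 2 tsp = 8/3 tbsp) × 1/5 ÷ 16 tbsp/cup × 108 g/cup = 3.6 g

diced onion: 14.2 g; red lentils: 0.6 oz; breadcrumbs: 3.6 g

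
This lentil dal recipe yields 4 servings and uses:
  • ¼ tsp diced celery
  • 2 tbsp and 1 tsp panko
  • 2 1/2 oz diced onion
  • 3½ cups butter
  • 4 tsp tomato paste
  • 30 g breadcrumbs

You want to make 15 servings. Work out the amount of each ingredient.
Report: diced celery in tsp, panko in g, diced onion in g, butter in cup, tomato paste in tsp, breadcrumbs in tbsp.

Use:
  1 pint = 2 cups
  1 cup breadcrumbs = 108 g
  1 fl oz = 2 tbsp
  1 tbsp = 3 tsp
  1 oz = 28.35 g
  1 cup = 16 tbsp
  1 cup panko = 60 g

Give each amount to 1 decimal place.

diced celery: 0.9 tsp; panko: 32.8 g; diced onion: 265.8 g; butter: 13.1 cup; tomato paste: 15.0 tsp; breadcrumbs: 16.7 tbsp

Scaling factor: 15/4 = 3.75.
diced celery: 0.25 tsp × 15/4 ≈ 0.9 tsp
panko: (2 tbsp + 1 tsp = 7/3 tbsp) × 15/4 ÷ 16 tbsp/cup × 60 g/cup ≈ 32.8 g
diced onion: 2.5 oz × 15/4 × 28.35 g/oz ≈ 265.8 g
butter: 3.5 cup × 15/4 ≈ 13.1 cup
tomato paste: 4 tsp × 15/4 = 15.0 tsp
breadcrumbs: 30 g × 15/4 ÷ 108 g/cup × 16 tbsp/cup ≈ 16.7 tbsp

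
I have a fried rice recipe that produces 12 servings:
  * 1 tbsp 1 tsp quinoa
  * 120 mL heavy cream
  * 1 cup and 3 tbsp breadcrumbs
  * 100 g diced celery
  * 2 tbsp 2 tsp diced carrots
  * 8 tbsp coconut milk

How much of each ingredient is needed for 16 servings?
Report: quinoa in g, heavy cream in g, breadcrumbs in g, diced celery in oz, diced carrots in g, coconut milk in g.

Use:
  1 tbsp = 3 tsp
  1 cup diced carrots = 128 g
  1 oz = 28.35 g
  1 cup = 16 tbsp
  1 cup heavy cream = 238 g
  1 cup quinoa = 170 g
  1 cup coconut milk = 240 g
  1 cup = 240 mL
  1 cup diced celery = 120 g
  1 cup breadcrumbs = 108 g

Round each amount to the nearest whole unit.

quinoa: 19 g; heavy cream: 159 g; breadcrumbs: 171 g; diced celery: 5 oz; diced carrots: 28 g; coconut milk: 160 g

Scaling factor: 16/12 = 4/3.
quinoa: (1 tbsp + 1 tsp = 4/3 tbsp) × 4/3 ÷ 16 tbsp/cup × 170 g/cup ≈ 19 g
heavy cream: 120 mL × 4/3 ÷ 240 mL/cup × 238 g/cup ≈ 159 g
breadcrumbs: (1 cup + 3 tbsp = 1.1875 cup) × 4/3 × 108 g/cup = 171 g
diced celery: 100 g × 4/3 ÷ 28.35 g/oz ≈ 5 oz
diced carrots: (2 tbsp + 2 tsp = 8/3 tbsp) × 4/3 ÷ 16 tbsp/cup × 128 g/cup ≈ 28 g
coconut milk: 8 tbsp × 4/3 ÷ 16 tbsp/cup × 240 g/cup = 160 g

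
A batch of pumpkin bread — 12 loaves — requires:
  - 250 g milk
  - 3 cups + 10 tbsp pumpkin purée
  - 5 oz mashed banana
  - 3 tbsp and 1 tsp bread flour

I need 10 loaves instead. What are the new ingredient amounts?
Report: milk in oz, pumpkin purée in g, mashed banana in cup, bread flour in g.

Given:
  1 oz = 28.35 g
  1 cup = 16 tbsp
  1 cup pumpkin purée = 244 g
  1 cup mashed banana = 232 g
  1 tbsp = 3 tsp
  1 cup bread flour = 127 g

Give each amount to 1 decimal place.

milk: 7.3 oz; pumpkin purée: 737.1 g; mashed banana: 0.5 cup; bread flour: 22.0 g

Scaling factor: 10/12 = 5/6.
milk: 250 g × 5/6 ÷ 28.35 g/oz ≈ 7.3 oz
pumpkin purée: (3 cup + 10 tbsp = 3.625 cup) × 5/6 × 244 g/cup ≈ 737.1 g
mashed banana: 5 oz × 5/6 × 28.35 g/oz ÷ 232 g/cup ≈ 0.5 cup
bread flour: (3 tbsp + 1 tsp = 10/3 tbsp) × 5/6 ÷ 16 tbsp/cup × 127 g/cup ≈ 22.0 g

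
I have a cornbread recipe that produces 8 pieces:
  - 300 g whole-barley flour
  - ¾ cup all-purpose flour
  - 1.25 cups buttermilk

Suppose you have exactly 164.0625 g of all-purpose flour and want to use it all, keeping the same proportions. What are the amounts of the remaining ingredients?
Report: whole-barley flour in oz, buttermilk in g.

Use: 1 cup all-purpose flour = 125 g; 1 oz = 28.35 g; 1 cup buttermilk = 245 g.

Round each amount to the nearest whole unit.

whole-barley flour: 19 oz; buttermilk: 536 g

The original recipe has 93.75 g of all-purpose flour, so the scaling factor is 164.0625 ÷ 93.75 = 7/4 = 1.75.
whole-barley flour: 300 g × 7/4 ÷ 28.35 g/oz ≈ 19 oz
buttermilk: 1.25 cup × 7/4 × 245 g/cup ≈ 536 g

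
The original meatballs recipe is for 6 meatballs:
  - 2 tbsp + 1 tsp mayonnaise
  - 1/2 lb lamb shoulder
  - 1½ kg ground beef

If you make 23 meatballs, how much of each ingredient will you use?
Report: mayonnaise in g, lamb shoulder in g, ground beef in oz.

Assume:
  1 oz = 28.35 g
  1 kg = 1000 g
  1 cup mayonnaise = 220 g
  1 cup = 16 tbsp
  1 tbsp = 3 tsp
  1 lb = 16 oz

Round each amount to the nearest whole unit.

Scaling factor: 23/6.
mayonnaise: (2 tbsp + 1 tsp = 7/3 tbsp) × 23/6 ÷ 16 tbsp/cup × 220 g/cup ≈ 123 g
lamb shoulder: 0.5 lb × 23/6 × 16 oz/lb × 28.35 g/oz ≈ 869 g
ground beef: 1.5 kg × 23/6 × 1000 g/kg ÷ 28.35 g/oz ≈ 203 oz

mayonnaise: 123 g; lamb shoulder: 869 g; ground beef: 203 oz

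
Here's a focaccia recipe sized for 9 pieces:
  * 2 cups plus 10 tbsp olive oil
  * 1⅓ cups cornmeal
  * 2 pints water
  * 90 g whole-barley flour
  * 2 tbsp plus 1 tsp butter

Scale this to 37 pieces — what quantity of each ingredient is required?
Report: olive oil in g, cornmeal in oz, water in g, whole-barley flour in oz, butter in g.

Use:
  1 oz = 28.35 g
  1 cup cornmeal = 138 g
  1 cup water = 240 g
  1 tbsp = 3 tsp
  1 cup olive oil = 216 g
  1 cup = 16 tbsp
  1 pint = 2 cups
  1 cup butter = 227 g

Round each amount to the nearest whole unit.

olive oil: 2331 g; cornmeal: 27 oz; water: 3947 g; whole-barley flour: 13 oz; butter: 136 g

Scaling factor: 37/9.
olive oil: (2 cup + 10 tbsp = 2.625 cup) × 37/9 × 216 g/cup = 2331 g
cornmeal: 4/3 cup × 37/9 × 138 g/cup ÷ 28.35 g/oz ≈ 27 oz
water: 2 pint × 37/9 × 2 cup/pint × 240 g/cup ≈ 3947 g
whole-barley flour: 90 g × 37/9 ÷ 28.35 g/oz ≈ 13 oz
butter: (2 tbsp + 1 tsp = 7/3 tbsp) × 37/9 ÷ 16 tbsp/cup × 227 g/cup ≈ 136 g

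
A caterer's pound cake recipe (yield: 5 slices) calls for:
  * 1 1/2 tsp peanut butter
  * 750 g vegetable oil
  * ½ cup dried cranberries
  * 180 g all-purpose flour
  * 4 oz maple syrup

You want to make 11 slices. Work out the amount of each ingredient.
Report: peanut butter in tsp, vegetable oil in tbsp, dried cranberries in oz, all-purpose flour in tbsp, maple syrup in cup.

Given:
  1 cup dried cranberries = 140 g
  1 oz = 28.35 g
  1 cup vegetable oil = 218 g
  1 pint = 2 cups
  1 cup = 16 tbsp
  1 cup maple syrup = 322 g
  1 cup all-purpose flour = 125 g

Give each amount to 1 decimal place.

Scaling factor: 11/5 = 2.2.
peanut butter: 1.5 tsp × 11/5 = 3.3 tsp
vegetable oil: 750 g × 11/5 ÷ 218 g/cup × 16 tbsp/cup ≈ 121.1 tbsp
dried cranberries: 0.5 cup × 11/5 × 140 g/cup ÷ 28.35 g/oz ≈ 5.4 oz
all-purpose flour: 180 g × 11/5 ÷ 125 g/cup × 16 tbsp/cup ≈ 50.7 tbsp
maple syrup: 4 oz × 11/5 × 28.35 g/oz ÷ 322 g/cup ≈ 0.8 cup

peanut butter: 3.3 tsp; vegetable oil: 121.1 tbsp; dried cranberries: 5.4 oz; all-purpose flour: 50.7 tbsp; maple syrup: 0.8 cup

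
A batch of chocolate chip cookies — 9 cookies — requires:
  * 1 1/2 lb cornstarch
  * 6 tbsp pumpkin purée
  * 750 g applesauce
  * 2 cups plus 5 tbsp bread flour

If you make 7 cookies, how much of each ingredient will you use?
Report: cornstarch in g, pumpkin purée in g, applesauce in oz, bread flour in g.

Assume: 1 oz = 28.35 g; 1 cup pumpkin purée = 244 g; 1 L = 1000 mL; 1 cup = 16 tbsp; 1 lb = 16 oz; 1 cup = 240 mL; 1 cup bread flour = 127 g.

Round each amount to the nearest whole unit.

cornstarch: 529 g; pumpkin purée: 71 g; applesauce: 21 oz; bread flour: 228 g

Scaling factor: 7/9.
cornstarch: 1.5 lb × 7/9 × 16 oz/lb × 28.35 g/oz ≈ 529 g
pumpkin purée: 6 tbsp × 7/9 ÷ 16 tbsp/cup × 244 g/cup ≈ 71 g
applesauce: 750 g × 7/9 ÷ 28.35 g/oz ≈ 21 oz
bread flour: (2 cup + 5 tbsp = 2.3125 cup) × 7/9 × 127 g/cup ≈ 228 g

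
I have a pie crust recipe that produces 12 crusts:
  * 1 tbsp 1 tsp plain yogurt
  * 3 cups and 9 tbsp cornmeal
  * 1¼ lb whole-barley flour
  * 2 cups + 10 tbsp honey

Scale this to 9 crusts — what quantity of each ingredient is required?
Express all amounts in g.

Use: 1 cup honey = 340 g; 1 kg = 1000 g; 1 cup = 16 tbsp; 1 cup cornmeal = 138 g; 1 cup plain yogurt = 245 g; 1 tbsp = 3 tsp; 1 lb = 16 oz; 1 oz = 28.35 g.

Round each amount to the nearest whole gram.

Scaling factor: 9/12 = 3/4 = 0.75.
plain yogurt: (1 tbsp + 1 tsp = 4/3 tbsp) × 3/4 ÷ 16 tbsp/cup × 245 g/cup ≈ 15 g
cornmeal: (3 cup + 9 tbsp = 3.5625 cup) × 3/4 × 138 g/cup ≈ 369 g
whole-barley flour: 1.25 lb × 3/4 × 16 oz/lb × 28.35 g/oz ≈ 425 g
honey: (2 cup + 10 tbsp = 2.625 cup) × 3/4 × 340 g/cup ≈ 669 g

plain yogurt: 15 g; cornmeal: 369 g; whole-barley flour: 425 g; honey: 669 g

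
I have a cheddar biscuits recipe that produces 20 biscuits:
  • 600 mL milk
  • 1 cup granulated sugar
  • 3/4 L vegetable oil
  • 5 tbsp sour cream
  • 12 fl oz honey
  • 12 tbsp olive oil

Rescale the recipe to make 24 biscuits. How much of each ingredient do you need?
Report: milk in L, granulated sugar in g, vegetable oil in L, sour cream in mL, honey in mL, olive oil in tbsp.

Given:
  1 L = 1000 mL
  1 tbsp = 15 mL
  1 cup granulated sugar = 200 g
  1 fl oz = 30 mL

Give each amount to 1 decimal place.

Scaling factor: 24/20 = 6/5 = 1.2.
milk: 600 mL × 6/5 ÷ 1000 mL/L ≈ 0.7 L
granulated sugar: 1 cup × 6/5 × 200 g/cup = 240.0 g
vegetable oil: 0.75 L × 6/5 = 0.9 L
sour cream: 5 tbsp × 6/5 × 15 mL/tbsp = 90.0 mL
honey: 12 fl oz × 6/5 × 30 mL/fl oz = 432.0 mL
olive oil: 12 tbsp × 6/5 = 14.4 tbsp

milk: 0.7 L; granulated sugar: 240.0 g; vegetable oil: 0.9 L; sour cream: 90.0 mL; honey: 432.0 mL; olive oil: 14.4 tbsp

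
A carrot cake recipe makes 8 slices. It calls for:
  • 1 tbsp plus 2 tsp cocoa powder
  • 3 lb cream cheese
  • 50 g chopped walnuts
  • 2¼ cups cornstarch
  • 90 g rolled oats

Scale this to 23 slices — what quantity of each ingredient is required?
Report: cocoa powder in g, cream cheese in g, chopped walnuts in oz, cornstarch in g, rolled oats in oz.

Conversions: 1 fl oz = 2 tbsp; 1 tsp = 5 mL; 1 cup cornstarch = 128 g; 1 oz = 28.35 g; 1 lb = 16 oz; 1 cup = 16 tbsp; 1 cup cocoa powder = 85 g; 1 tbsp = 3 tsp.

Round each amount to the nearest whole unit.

Scaling factor: 23/8 = 2.875.
cocoa powder: (1 tbsp + 2 tsp = 5/3 tbsp) × 23/8 ÷ 16 tbsp/cup × 85 g/cup ≈ 25 g
cream cheese: 3 lb × 23/8 × 16 oz/lb × 28.35 g/oz ≈ 3912 g
chopped walnuts: 50 g × 23/8 ÷ 28.35 g/oz ≈ 5 oz
cornstarch: 2.25 cup × 23/8 × 128 g/cup = 828 g
rolled oats: 90 g × 23/8 ÷ 28.35 g/oz ≈ 9 oz

cocoa powder: 25 g; cream cheese: 3912 g; chopped walnuts: 5 oz; cornstarch: 828 g; rolled oats: 9 oz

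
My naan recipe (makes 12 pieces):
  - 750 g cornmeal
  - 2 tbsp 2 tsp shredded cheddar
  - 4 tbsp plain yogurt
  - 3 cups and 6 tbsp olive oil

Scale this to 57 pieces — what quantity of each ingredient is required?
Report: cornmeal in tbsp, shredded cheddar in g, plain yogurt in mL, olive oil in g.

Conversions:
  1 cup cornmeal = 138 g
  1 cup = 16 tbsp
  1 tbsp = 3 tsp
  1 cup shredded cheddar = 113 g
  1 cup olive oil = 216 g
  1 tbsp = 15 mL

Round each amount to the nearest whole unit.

Scaling factor: 57/12 = 19/4 = 4.75.
cornmeal: 750 g × 19/4 ÷ 138 g/cup × 16 tbsp/cup ≈ 413 tbsp
shredded cheddar: (2 tbsp + 2 tsp = 8/3 tbsp) × 19/4 ÷ 16 tbsp/cup × 113 g/cup ≈ 89 g
plain yogurt: 4 tbsp × 19/4 × 15 mL/tbsp = 285 mL
olive oil: (3 cup + 6 tbsp = 3.375 cup) × 19/4 × 216 g/cup ≈ 3463 g

cornmeal: 413 tbsp; shredded cheddar: 89 g; plain yogurt: 285 mL; olive oil: 3463 g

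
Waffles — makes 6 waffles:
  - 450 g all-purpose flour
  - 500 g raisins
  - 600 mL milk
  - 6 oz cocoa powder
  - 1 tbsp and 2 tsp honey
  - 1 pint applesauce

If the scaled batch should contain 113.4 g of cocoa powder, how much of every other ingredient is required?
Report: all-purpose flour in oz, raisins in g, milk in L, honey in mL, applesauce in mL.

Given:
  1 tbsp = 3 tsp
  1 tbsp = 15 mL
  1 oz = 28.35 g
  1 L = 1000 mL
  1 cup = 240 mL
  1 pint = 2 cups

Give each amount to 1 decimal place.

The original recipe has 170.1 g of cocoa powder, so the scaling factor is 113.4 ÷ 170.1 = 2/3.
all-purpose flour: 450 g × 2/3 ÷ 28.35 g/oz ≈ 10.6 oz
raisins: 500 g × 2/3 ≈ 333.3 g
milk: 600 mL × 2/3 ÷ 1000 mL/L = 0.4 L
honey: (1 tbsp + 2 tsp = 5/3 tbsp) × 2/3 × 15 mL/tbsp ≈ 16.7 mL
applesauce: 1 pint × 2/3 × 2 cup/pint × 240 mL/cup = 320.0 mL

all-purpose flour: 10.6 oz; raisins: 333.3 g; milk: 0.4 L; honey: 16.7 mL; applesauce: 320.0 mL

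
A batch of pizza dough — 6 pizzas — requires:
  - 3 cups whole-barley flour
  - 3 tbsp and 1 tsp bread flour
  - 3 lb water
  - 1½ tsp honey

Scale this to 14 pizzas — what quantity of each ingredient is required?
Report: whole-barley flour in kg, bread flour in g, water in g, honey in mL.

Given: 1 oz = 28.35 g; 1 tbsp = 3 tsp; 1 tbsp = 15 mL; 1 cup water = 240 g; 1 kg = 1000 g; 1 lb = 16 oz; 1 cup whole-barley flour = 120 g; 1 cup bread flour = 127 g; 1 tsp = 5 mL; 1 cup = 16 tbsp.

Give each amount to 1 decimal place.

Scaling factor: 14/6 = 7/3.
whole-barley flour: 3 cup × 7/3 × 120 g/cup ÷ 1000 g/kg ≈ 0.8 kg
bread flour: (3 tbsp + 1 tsp = 10/3 tbsp) × 7/3 ÷ 16 tbsp/cup × 127 g/cup ≈ 61.7 g
water: 3 lb × 7/3 × 16 oz/lb × 28.35 g/oz = 3175.2 g
honey: 1.5 tsp × 7/3 × 5 mL/tsp = 17.5 mL

whole-barley flour: 0.8 kg; bread flour: 61.7 g; water: 3175.2 g; honey: 17.5 mL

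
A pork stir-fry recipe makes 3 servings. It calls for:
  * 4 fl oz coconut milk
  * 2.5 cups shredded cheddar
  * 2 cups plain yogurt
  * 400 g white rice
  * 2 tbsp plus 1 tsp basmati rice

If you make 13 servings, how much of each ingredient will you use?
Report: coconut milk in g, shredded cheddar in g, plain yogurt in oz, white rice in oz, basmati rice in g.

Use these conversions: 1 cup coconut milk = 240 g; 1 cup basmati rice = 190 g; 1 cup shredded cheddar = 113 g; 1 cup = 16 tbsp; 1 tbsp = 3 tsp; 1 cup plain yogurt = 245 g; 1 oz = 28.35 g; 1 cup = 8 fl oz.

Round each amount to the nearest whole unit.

coconut milk: 520 g; shredded cheddar: 1224 g; plain yogurt: 75 oz; white rice: 61 oz; basmati rice: 120 g

Scaling factor: 13/3.
coconut milk: 4 fl oz × 13/3 ÷ 8 fl oz/cup × 240 g/cup = 520 g
shredded cheddar: 2.5 cup × 13/3 × 113 g/cup ≈ 1224 g
plain yogurt: 2 cup × 13/3 × 245 g/cup ÷ 28.35 g/oz ≈ 75 oz
white rice: 400 g × 13/3 ÷ 28.35 g/oz ≈ 61 oz
basmati rice: (2 tbsp + 1 tsp = 7/3 tbsp) × 13/3 ÷ 16 tbsp/cup × 190 g/cup ≈ 120 g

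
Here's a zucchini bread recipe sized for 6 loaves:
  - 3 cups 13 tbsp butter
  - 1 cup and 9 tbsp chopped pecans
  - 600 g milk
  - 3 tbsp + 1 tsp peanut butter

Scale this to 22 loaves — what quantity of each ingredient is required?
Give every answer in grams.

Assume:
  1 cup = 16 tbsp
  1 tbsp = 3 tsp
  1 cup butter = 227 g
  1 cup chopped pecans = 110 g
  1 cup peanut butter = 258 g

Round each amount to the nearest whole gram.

Scaling factor: 22/6 = 11/3.
butter: (3 cup + 13 tbsp = 3.8125 cup) × 11/3 × 227 g/cup ≈ 3173 g
chopped pecans: (1 cup + 9 tbsp = 1.5625 cup) × 11/3 × 110 g/cup ≈ 630 g
milk: 600 g × 11/3 = 2200 g
peanut butter: (3 tbsp + 1 tsp = 10/3 tbsp) × 11/3 ÷ 16 tbsp/cup × 258 g/cup ≈ 197 g

butter: 3173 g; chopped pecans: 630 g; milk: 2200 g; peanut butter: 197 g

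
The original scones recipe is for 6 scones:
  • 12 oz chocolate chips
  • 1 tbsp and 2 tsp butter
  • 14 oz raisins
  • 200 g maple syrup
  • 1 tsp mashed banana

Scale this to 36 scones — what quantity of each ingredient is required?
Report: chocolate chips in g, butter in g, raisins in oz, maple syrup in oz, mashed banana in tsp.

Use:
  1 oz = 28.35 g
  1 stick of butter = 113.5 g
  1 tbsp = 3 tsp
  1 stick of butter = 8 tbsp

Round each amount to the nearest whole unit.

Scaling factor: 36/6 = 6.
chocolate chips: 12 oz × 6 × 28.35 g/oz ≈ 2041 g
butter: (1 tbsp + 2 tsp = 5/3 tbsp) × 6 ÷ 8 tbsp/stick × 113.5 g/stick ≈ 142 g
raisins: 14 oz × 6 = 84 oz
maple syrup: 200 g × 6 ÷ 28.35 g/oz ≈ 42 oz
mashed banana: 1 tsp × 6 = 6 tsp

chocolate chips: 2041 g; butter: 142 g; raisins: 84 oz; maple syrup: 42 oz; mashed banana: 6 tsp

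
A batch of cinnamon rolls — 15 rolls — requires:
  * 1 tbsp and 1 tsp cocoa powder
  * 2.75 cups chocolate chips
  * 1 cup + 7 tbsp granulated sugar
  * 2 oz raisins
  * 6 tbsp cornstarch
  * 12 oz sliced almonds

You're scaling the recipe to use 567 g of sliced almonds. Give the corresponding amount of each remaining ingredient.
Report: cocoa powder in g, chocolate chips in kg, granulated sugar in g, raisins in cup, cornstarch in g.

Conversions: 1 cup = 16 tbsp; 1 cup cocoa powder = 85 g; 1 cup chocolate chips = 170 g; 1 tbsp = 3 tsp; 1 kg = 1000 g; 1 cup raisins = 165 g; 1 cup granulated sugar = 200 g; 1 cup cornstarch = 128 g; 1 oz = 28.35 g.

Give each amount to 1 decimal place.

cocoa powder: 11.8 g; chocolate chips: 0.8 kg; granulated sugar: 479.2 g; raisins: 0.6 cup; cornstarch: 80.0 g

The original recipe has 340.2 g of sliced almonds, so the scaling factor is 567 ÷ 340.2 = 5/3.
cocoa powder: (1 tbsp + 1 tsp = 4/3 tbsp) × 5/3 ÷ 16 tbsp/cup × 85 g/cup ≈ 11.8 g
chocolate chips: 2.75 cup × 5/3 × 170 g/cup ÷ 1000 g/kg ≈ 0.8 kg
granulated sugar: (1 cup + 7 tbsp = 1.4375 cup) × 5/3 × 200 g/cup ≈ 479.2 g
raisins: 2 oz × 5/3 × 28.35 g/oz ÷ 165 g/cup ≈ 0.6 cup
cornstarch: 6 tbsp × 5/3 ÷ 16 tbsp/cup × 128 g/cup = 80.0 g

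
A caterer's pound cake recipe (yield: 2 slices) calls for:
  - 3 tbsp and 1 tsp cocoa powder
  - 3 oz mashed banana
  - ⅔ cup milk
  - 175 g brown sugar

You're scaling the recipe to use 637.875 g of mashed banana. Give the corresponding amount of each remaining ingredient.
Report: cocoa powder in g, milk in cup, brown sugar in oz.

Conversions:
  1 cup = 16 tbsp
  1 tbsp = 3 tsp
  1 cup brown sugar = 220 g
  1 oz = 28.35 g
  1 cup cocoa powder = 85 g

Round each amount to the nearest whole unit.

cocoa powder: 133 g; milk: 5 cup; brown sugar: 46 oz

The original recipe has 85.05 g of mashed banana, so the scaling factor is 637.875 ÷ 85.05 = 15/2 = 7.5.
cocoa powder: (3 tbsp + 1 tsp = 10/3 tbsp) × 15/2 ÷ 16 tbsp/cup × 85 g/cup ≈ 133 g
milk: 2/3 cup × 15/2 = 5 cup
brown sugar: 175 g × 15/2 ÷ 28.35 g/oz ≈ 46 oz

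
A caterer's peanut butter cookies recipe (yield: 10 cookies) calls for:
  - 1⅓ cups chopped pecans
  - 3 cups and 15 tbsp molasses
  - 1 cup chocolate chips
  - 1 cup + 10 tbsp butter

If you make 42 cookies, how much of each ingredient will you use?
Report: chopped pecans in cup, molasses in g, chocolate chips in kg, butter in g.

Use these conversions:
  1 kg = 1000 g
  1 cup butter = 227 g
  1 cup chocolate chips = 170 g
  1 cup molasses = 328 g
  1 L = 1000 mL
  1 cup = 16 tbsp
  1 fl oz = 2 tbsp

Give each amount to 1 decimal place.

Scaling factor: 42/10 = 21/5 = 4.2.
chopped pecans: 4/3 cup × 21/5 = 5.6 cup
molasses: (3 cup + 15 tbsp = 3.9375 cup) × 21/5 × 328 g/cup = 5424.3 g
chocolate chips: 1 cup × 21/5 × 170 g/cup ÷ 1000 g/kg ≈ 0.7 kg
butter: (1 cup + 10 tbsp = 1.625 cup) × 21/5 × 227 g/cup ≈ 1549.3 g

chopped pecans: 5.6 cup; molasses: 5424.3 g; chocolate chips: 0.7 kg; butter: 1549.3 g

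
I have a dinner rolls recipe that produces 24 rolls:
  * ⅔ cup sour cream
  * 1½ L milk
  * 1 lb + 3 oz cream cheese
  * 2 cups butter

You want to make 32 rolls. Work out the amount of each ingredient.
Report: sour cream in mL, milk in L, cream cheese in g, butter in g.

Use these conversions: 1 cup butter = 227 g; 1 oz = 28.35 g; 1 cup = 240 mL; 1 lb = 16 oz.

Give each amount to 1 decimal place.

Scaling factor: 32/24 = 4/3.
sour cream: 2/3 cup × 4/3 × 240 mL/cup ≈ 213.3 mL
milk: 1.5 L × 4/3 = 2.0 L
cream cheese: (1 lb + 3 oz = 1.1875 lb) × 4/3 × 16 oz/lb × 28.35 g/oz = 718.2 g
butter: 2 cup × 4/3 × 227 g/cup ≈ 605.3 g

sour cream: 213.3 mL; milk: 2.0 L; cream cheese: 718.2 g; butter: 605.3 g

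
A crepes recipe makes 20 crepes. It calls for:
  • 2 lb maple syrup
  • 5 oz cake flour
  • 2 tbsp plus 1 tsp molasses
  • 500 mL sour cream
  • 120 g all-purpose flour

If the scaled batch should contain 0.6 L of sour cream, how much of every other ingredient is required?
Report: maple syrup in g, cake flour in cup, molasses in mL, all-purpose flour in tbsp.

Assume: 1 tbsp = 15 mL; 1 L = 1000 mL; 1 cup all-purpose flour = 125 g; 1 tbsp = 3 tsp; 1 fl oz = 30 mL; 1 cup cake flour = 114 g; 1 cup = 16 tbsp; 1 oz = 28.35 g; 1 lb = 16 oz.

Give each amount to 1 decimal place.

The original recipe has 0.5 L of sour cream, so the scaling factor is 0.6 ÷ 0.5 = 6/5 = 1.2.
maple syrup: 2 lb × 6/5 × 16 oz/lb × 28.35 g/oz ≈ 1088.6 g
cake flour: 5 oz × 6/5 × 28.35 g/oz ÷ 114 g/cup ≈ 1.5 cup
molasses: (2 tbsp + 1 tsp = 7/3 tbsp) × 6/5 × 15 mL/tbsp = 42.0 mL
all-purpose flour: 120 g × 6/5 ÷ 125 g/cup × 16 tbsp/cup ≈ 18.4 tbsp

maple syrup: 1088.6 g; cake flour: 1.5 cup; molasses: 42.0 mL; all-purpose flour: 18.4 tbsp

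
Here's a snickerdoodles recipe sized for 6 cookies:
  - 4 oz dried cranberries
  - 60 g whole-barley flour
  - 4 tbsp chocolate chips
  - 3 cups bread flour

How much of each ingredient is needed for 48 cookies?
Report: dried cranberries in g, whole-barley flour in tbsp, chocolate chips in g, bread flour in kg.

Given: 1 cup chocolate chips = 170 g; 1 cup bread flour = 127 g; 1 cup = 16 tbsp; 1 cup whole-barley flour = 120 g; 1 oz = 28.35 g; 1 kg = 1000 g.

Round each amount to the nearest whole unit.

dried cranberries: 907 g; whole-barley flour: 64 tbsp; chocolate chips: 340 g; bread flour: 3 kg

Scaling factor: 48/6 = 8.
dried cranberries: 4 oz × 8 × 28.35 g/oz ≈ 907 g
whole-barley flour: 60 g × 8 ÷ 120 g/cup × 16 tbsp/cup = 64 tbsp
chocolate chips: 4 tbsp × 8 ÷ 16 tbsp/cup × 170 g/cup = 340 g
bread flour: 3 cup × 8 × 127 g/cup ÷ 1000 g/kg ≈ 3 kg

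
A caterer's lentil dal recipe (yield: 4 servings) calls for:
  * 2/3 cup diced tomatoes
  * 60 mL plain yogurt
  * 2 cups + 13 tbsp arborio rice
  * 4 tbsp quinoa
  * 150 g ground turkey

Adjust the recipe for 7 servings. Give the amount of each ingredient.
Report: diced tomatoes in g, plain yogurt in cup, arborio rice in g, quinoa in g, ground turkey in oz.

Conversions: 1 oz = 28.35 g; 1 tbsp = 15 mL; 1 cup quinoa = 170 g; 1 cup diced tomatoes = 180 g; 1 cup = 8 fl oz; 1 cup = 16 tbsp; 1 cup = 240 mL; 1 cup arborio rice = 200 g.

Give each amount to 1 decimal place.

Scaling factor: 7/4 = 1.75.
diced tomatoes: 2/3 cup × 7/4 × 180 g/cup = 210.0 g
plain yogurt: 60 mL × 7/4 ÷ 240 mL/cup ≈ 0.4 cup
arborio rice: (2 cup + 13 tbsp = 2.8125 cup) × 7/4 × 200 g/cup ≈ 984.4 g
quinoa: 4 tbsp × 7/4 ÷ 16 tbsp/cup × 170 g/cup ≈ 74.4 g
ground turkey: 150 g × 7/4 ÷ 28.35 g/oz ≈ 9.3 oz

diced tomatoes: 210.0 g; plain yogurt: 0.4 cup; arborio rice: 984.4 g; quinoa: 74.4 g; ground turkey: 9.3 oz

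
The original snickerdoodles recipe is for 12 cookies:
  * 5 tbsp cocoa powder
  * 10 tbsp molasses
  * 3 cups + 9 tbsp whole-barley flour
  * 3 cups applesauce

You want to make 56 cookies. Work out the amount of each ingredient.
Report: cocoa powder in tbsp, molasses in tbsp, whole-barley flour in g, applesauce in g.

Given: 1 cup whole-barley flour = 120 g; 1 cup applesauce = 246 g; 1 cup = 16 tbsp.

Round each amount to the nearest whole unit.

Scaling factor: 56/12 = 14/3.
cocoa powder: 5 tbsp × 14/3 ≈ 23 tbsp
molasses: 10 tbsp × 14/3 ≈ 47 tbsp
whole-barley flour: (3 cup + 9 tbsp = 3.5625 cup) × 14/3 × 120 g/cup = 1995 g
applesauce: 3 cup × 14/3 × 246 g/cup = 3444 g

cocoa powder: 23 tbsp; molasses: 47 tbsp; whole-barley flour: 1995 g; applesauce: 3444 g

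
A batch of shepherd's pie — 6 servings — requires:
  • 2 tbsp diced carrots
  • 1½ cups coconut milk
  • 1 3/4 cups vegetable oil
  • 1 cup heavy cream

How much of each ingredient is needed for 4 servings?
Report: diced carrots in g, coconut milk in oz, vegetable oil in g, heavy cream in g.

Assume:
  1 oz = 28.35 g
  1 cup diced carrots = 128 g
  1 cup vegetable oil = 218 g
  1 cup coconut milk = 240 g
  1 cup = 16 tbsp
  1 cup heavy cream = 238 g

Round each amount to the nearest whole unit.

diced carrots: 11 g; coconut milk: 8 oz; vegetable oil: 254 g; heavy cream: 159 g

Scaling factor: 4/6 = 2/3.
diced carrots: 2 tbsp × 2/3 ÷ 16 tbsp/cup × 128 g/cup ≈ 11 g
coconut milk: 1.5 cup × 2/3 × 240 g/cup ÷ 28.35 g/oz ≈ 8 oz
vegetable oil: 1.75 cup × 2/3 × 218 g/cup ≈ 254 g
heavy cream: 1 cup × 2/3 × 238 g/cup ≈ 159 g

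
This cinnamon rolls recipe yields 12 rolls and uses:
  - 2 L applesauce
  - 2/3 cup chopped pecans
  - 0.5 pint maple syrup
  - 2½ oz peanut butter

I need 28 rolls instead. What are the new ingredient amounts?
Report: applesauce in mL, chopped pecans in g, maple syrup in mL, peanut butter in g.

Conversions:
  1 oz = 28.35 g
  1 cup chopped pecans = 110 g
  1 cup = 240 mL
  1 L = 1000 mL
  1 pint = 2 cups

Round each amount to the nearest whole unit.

applesauce: 4667 mL; chopped pecans: 171 g; maple syrup: 560 mL; peanut butter: 165 g

Scaling factor: 28/12 = 7/3.
applesauce: 2 L × 7/3 × 1000 mL/L ≈ 4667 mL
chopped pecans: 2/3 cup × 7/3 × 110 g/cup ≈ 171 g
maple syrup: 0.5 pint × 7/3 × 2 cup/pint × 240 mL/cup = 560 mL
peanut butter: 2.5 oz × 7/3 × 28.35 g/oz ≈ 165 g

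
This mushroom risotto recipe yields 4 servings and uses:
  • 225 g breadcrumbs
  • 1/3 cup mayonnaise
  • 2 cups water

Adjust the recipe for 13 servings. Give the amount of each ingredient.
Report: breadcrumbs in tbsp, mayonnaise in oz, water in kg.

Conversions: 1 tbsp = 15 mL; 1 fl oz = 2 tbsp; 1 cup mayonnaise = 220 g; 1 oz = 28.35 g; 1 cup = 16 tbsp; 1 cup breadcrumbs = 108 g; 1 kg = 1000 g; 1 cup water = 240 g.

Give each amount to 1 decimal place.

breadcrumbs: 108.3 tbsp; mayonnaise: 8.4 oz; water: 1.6 kg

Scaling factor: 13/4 = 3.25.
breadcrumbs: 225 g × 13/4 ÷ 108 g/cup × 16 tbsp/cup ≈ 108.3 tbsp
mayonnaise: 1/3 cup × 13/4 × 220 g/cup ÷ 28.35 g/oz ≈ 8.4 oz
water: 2 cup × 13/4 × 240 g/cup ÷ 1000 g/kg ≈ 1.6 kg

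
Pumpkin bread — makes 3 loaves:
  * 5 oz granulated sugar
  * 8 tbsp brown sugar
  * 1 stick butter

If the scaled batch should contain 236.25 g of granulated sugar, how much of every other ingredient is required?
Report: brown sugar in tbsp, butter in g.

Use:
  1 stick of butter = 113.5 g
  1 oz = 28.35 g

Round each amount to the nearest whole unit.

brown sugar: 13 tbsp; butter: 189 g

The original recipe has 141.75 g of granulated sugar, so the scaling factor is 236.25 ÷ 141.75 = 5/3.
brown sugar: 8 tbsp × 5/3 ≈ 13 tbsp
butter: 1 stick × 5/3 × 113.5 g/stick ≈ 189 g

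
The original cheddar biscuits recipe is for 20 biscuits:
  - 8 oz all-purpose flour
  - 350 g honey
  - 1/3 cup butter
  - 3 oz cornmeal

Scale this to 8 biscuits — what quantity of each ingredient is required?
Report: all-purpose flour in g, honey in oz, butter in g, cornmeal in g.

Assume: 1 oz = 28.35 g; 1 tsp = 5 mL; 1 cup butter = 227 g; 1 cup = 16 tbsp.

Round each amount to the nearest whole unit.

Scaling factor: 8/20 = 2/5 = 0.4.
all-purpose flour: 8 oz × 2/5 × 28.35 g/oz ≈ 91 g
honey: 350 g × 2/5 ÷ 28.35 g/oz ≈ 5 oz
butter: 1/3 cup × 2/5 × 227 g/cup ≈ 30 g
cornmeal: 3 oz × 2/5 × 28.35 g/oz ≈ 34 g

all-purpose flour: 91 g; honey: 5 oz; butter: 30 g; cornmeal: 34 g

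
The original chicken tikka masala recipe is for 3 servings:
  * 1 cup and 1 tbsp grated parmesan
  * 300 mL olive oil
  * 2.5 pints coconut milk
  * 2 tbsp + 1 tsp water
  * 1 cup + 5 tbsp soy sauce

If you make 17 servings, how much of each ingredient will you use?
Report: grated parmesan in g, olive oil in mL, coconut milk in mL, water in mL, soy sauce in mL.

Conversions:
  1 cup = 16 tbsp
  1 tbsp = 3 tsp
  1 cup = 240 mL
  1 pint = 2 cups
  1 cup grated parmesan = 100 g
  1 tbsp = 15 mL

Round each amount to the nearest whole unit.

Scaling factor: 17/3.
grated parmesan: (1 cup + 1 tbsp = 1.0625 cup) × 17/3 × 100 g/cup ≈ 602 g
olive oil: 300 mL × 17/3 = 1700 mL
coconut milk: 2.5 pint × 17/3 × 2 cup/pint × 240 mL/cup = 6800 mL
water: (2 tbsp + 1 tsp = 7/3 tbsp) × 17/3 × 15 mL/tbsp ≈ 198 mL
soy sauce: (1 cup + 5 tbsp = 1.3125 cup) × 17/3 × 240 mL/cup = 1785 mL

grated parmesan: 602 g; olive oil: 1700 mL; coconut milk: 6800 mL; water: 198 mL; soy sauce: 1785 mL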